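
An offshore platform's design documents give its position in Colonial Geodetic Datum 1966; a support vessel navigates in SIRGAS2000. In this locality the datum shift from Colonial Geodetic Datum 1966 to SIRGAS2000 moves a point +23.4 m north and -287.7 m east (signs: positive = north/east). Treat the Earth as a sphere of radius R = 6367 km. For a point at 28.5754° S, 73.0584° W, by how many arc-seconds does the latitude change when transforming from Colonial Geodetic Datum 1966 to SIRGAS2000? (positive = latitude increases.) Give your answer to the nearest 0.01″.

On a sphere of radius R, 1 rad of latitude = R, so Δφ = ΔN / R = 23.4 / 6367000 = 3.6752e-06 rad = 0.758″.

Δφ = 0.76″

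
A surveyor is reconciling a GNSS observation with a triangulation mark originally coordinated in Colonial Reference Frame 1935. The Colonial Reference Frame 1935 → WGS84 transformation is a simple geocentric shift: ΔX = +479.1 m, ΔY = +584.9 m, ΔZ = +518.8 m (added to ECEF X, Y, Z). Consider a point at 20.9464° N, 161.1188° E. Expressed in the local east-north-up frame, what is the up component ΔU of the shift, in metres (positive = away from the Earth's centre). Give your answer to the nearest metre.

ΔU = -61 m

At φ = 20.9464°, λ = 161.1188°: sin φ = 0.357494, cos φ = 0.933915, sin λ = 0.323607, cos λ = -0.946192.
ΔU = cos φ cos λ·ΔX + cos φ sin λ·ΔY + sin φ·ΔZ = (0.933915)(-0.946192)(479.1) + (0.933915)(0.323607)(584.9) + (0.357494)(518.8) = -61.13 m.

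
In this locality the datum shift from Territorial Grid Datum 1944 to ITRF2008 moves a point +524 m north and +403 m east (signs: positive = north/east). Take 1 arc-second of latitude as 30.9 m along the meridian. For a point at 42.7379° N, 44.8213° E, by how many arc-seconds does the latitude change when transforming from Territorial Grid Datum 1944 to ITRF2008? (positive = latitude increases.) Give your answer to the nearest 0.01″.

Δφ = 16.96″

1″ of latitude = 30.90 m, so Δφ = 524.0 / 30.90 = 16.958″.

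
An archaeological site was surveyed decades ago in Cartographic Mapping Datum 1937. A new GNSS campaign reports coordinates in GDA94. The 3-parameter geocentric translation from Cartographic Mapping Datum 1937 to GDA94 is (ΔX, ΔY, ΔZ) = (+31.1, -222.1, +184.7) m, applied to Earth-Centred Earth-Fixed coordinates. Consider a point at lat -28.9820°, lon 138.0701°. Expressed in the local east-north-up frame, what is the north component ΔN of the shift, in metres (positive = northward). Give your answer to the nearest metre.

At φ = -28.9820°, λ = 138.0701°: sin φ = -0.484535, cos φ = 0.874772, sin λ = 0.668221, cos λ = -0.743963.
ΔN = −sin φ cos λ·ΔX − sin φ sin λ·ΔY + cos φ·ΔZ = −(-0.484535)(-0.743963)(31.1) − (-0.484535)(0.668221)(-222.1) + (0.874772)(184.7) = 78.45 m.

ΔN = 78 m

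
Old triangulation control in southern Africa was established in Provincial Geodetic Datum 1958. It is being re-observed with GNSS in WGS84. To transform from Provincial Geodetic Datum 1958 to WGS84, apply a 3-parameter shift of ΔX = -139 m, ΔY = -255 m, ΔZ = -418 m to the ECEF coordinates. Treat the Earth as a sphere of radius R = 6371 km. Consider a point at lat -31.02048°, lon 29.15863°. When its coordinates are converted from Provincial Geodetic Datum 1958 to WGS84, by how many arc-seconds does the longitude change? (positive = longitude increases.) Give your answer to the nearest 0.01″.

Δλ = -5.85″

sin φ = -0.515344, cos φ = 0.856983, sin λ = 0.487229, cos λ = 0.873274.
East component: ΔE = −sin λ·ΔX + cos λ·ΔY = −(0.487229)(-139) + (0.873274)(-255) = -154.96 m.
1° of latitude spans πR/180 = 111195 m; at latitude φ, 1° of longitude spans that × cos φ = 95292.2 m, so Δλ = -154.96 / 95292.2 × 3600 = -5.854″.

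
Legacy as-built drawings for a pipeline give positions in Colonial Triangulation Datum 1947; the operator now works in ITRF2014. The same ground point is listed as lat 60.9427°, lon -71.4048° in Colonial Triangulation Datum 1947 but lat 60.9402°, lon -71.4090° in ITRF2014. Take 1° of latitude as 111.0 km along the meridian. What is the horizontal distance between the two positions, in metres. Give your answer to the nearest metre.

Δφ = 60.9402° − 60.9427° = -0.0025°; Δλ = -71.4090° − -71.4048° = -0.0042°.
ΔN = Δφ × 111000 = -277.5 m; ΔE = Δλ × 111000 × cos(60.9427°) = -0.0042 × 111000 × 0.485684 = -226.4 m.
Distance = √(ΔE² + ΔN²) = √((-226.4)² + (-277.5)²) = 358.2 m.

358 m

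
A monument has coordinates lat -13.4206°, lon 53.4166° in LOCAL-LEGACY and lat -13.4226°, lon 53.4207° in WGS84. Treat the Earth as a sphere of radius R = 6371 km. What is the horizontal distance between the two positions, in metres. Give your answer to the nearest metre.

496 m

Δφ = -13.4226° − -13.4206° = -0.0020°; Δλ = 53.4207° − 53.4166° = +0.0041°.
1° along a meridian = πR/180 = 111195 m.
ΔN = Δφ × 111195 = -222.4 m; ΔE = Δλ × 111195 × cos(-13.4206°) = +0.0041 × 111195 × 0.972692 = 443.4 m.
Distance = √(ΔE² + ΔN²) = √(443.4² + (-222.4)²) = 496.1 m.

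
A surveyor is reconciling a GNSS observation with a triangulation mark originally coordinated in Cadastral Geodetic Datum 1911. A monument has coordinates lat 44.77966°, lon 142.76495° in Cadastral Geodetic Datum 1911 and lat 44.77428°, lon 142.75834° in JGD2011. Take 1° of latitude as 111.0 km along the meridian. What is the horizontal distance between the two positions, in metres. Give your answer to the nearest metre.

Δφ = 44.77428° − 44.77966° = -0.00538°; Δλ = 142.75834° − 142.76495° = -0.00661°.
ΔN = Δφ × 111000 = -597.2 m; ΔE = Δλ × 111000 × cos(44.77966°) = -0.00661 × 111000 × 0.709821 = -520.8 m.
Distance = √(ΔE² + ΔN²) = √((-520.8)² + (-597.2)²) = 792.4 m.

792 m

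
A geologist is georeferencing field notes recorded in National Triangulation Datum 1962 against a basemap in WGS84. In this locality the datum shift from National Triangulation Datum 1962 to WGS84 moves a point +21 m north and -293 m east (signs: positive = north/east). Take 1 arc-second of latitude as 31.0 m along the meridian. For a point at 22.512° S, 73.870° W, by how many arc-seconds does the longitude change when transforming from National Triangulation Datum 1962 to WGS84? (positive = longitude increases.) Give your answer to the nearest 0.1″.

At latitude -22.512°, cos φ = 0.923799.
1″ of longitude at this latitude = 31.00 × cos φ = 28.6378 m, so Δλ = -293.0 / 28.6378 = -10.231″.

Δλ = -10.2″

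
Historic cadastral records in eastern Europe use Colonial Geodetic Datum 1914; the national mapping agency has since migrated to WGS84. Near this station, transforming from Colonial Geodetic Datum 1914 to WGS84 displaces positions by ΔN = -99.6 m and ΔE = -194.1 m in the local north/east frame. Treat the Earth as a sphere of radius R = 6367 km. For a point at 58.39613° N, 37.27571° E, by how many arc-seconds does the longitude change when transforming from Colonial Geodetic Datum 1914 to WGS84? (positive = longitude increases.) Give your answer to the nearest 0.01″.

At latitude 58.39613°, cos φ = 0.524043.
One radian of longitude at latitude φ spans R cos φ, so Δλ = ΔE / (R cos φ) = -194.1 / (6367000 × 0.524043) = -5.8173e-05 rad = -11.999″.

Δλ = -12.00″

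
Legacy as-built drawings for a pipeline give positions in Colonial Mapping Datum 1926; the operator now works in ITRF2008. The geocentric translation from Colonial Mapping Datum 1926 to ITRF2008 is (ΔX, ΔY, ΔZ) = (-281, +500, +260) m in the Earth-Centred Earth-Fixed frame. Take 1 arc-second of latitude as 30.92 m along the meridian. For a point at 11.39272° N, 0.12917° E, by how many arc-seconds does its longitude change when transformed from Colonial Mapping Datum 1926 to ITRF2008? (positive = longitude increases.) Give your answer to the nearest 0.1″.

Δλ = 16.5″

sin φ = 0.197533, cos φ = 0.980296, sin λ = 0.002254, cos λ = 0.999997.
East component: ΔE = −sin λ·ΔX + cos λ·ΔY = −(0.002254)(-281) + (0.999997)(500) = 500.63 m.
1° of latitude spans 3600 × 30.92 = 111312 m; at latitude φ, 1° of longitude spans that × cos φ = 109118.7 m, so Δλ = 500.63 / 109118.7 × 3600 = 16.517″.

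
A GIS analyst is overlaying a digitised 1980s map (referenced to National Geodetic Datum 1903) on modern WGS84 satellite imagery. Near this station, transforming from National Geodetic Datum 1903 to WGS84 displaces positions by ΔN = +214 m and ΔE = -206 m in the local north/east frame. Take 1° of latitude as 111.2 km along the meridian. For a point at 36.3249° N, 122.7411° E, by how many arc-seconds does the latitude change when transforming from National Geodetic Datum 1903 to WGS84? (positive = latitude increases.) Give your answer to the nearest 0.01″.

Δφ = 6.93″

1° of latitude = 111.2 km, so Δφ = 214.0 / 111200 = 0.0019245° = 6.928″.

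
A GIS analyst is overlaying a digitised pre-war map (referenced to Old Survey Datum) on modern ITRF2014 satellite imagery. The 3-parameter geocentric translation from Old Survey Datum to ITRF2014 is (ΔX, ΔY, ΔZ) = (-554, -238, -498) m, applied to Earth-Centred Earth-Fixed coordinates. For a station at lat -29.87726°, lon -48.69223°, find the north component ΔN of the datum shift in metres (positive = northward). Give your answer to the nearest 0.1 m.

At φ = -29.87726°, λ = -48.69223°: sin φ = -0.498144, cos φ = 0.867095, sin λ = -0.751175, cos λ = 0.660104.
ΔN = −sin φ cos λ·ΔX − sin φ sin λ·ΔY + cos φ·ΔZ = −(-0.498144)(0.660104)(-554) − (-0.498144)(-0.751175)(-238) + (0.867095)(-498) = -524.92 m.

ΔN = -524.9 m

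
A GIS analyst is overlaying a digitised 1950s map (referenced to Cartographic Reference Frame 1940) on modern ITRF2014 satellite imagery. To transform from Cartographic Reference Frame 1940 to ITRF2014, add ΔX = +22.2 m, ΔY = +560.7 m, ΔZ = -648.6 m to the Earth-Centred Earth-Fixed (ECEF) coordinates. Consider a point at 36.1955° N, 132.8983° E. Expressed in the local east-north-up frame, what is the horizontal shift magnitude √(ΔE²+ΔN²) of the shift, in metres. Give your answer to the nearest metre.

855 m

At φ = 36.1955°, λ = 132.8983°: sin φ = 0.590542, cos φ = 0.807007, sin λ = 0.732563, cos λ = -0.680699.
ΔE = −sin λ·ΔX + cos λ·ΔY = −(0.732563)·(22.2) + (-0.680699)·(560.7) = -397.93 m.
ΔN = −sin φ cos λ·ΔX − sin φ sin λ·ΔY + cos φ·ΔZ = −(0.590542)(-0.680699)(22.2) − (0.590542)(0.732563)(560.7) + (0.807007)(-648.6) = -757.06 m.
Horizontal magnitude = √(ΔE² + ΔN²) = √((-397.93)² + (-757.06)²) = 855.28 m.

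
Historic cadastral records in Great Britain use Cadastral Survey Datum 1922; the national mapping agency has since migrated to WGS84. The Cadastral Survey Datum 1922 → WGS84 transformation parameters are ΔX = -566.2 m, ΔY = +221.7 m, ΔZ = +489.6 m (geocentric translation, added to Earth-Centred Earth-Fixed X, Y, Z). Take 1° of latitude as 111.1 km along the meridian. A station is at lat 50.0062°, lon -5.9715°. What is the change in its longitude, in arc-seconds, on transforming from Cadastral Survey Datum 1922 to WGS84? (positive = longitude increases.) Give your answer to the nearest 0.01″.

sin φ = 0.766114, cos φ = 0.642705, sin λ = -0.104034, cos λ = 0.994574.
East component: ΔE = −sin λ·ΔX + cos λ·ΔY = −(-0.104034)(-566.2) + (0.994574)(221.7) = 161.59 m.
1° of latitude spans 111100 m; at latitude φ, 1° of longitude spans that × cos φ = 71404.5 m, so Δλ = 161.59 / 71404.5 × 3600 = 8.147″.

Δλ = 8.15″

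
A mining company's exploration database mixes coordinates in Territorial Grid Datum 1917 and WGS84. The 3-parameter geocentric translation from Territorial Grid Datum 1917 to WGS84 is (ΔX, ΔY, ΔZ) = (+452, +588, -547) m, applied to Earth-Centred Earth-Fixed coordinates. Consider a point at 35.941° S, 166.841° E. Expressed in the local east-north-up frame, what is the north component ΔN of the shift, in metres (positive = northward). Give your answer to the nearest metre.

ΔN = -623 m

At φ = -35.941°, λ = 166.841°: sin φ = -0.586952, cos φ = 0.809622, sin λ = 0.227654, cos λ = -0.973742.
ΔN = −sin φ cos λ·ΔX − sin φ sin λ·ΔY + cos φ·ΔZ = −(-0.586952)(-0.973742)(452) − (-0.586952)(0.227654)(588) + (0.809622)(-547) = -622.63 m.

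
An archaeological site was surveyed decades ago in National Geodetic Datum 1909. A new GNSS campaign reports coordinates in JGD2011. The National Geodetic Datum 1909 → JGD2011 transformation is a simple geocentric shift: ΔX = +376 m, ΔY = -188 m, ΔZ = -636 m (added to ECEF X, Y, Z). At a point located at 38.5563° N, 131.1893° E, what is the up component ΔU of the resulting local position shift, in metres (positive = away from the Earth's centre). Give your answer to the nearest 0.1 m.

ΔU = -700.7 m

The local up (radial) axis is (cos φ cos λ, cos φ sin λ, sin φ), giving ΔU = -193.633 − 110.635 − 396.408 = -700.68 m.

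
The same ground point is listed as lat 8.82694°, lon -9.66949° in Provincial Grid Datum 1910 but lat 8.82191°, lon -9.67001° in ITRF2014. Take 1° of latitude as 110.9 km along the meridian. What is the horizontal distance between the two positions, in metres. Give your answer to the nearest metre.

561 m

Δφ = 8.82191° − 8.82694° = -0.00503°; Δλ = -9.67001° − -9.66949° = -0.00052°.
ΔN = Δφ × 110900 = -557.8 m; ΔE = Δλ × 110900 × cos(8.82694°) = -0.00052 × 110900 × 0.988156 = -57.0 m.
Distance = √(ΔE² + ΔN²) = √((-57.0)² + (-557.8)²) = 560.7 m.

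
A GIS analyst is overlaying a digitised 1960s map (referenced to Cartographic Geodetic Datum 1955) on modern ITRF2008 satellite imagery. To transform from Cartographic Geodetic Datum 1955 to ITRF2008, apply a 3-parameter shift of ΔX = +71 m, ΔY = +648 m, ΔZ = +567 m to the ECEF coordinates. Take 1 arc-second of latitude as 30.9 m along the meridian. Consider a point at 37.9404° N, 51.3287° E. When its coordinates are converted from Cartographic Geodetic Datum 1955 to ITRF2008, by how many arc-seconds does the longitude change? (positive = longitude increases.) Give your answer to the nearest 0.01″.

Δλ = 14.34″

sin φ = 0.614841, cos φ = 0.788651, sin λ = 0.780743, cos λ = 0.624852.
East component: ΔE = −sin λ·ΔX + cos λ·ΔY = −(0.780743)(71) + (0.624852)(648) = 349.47 m.
1° of latitude spans 3600 × 30.90 = 111240 m; at latitude φ, 1° of longitude spans that × cos φ = 87729.5 m, so Δλ = 349.47 / 87729.5 × 3600 = 14.341″.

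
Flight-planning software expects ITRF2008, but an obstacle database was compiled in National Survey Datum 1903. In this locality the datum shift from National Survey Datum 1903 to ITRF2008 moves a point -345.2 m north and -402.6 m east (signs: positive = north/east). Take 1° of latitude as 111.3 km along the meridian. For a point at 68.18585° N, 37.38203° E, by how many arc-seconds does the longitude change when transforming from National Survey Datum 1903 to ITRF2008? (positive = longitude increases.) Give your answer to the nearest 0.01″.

At latitude 68.18585°, cos φ = 0.371597.
1° of longitude at this latitude = 111.3 × cos φ = 41.36 km, so Δλ = -402.6 / 41358.8 = -0.0097343° = -35.044″.

Δλ = -35.04″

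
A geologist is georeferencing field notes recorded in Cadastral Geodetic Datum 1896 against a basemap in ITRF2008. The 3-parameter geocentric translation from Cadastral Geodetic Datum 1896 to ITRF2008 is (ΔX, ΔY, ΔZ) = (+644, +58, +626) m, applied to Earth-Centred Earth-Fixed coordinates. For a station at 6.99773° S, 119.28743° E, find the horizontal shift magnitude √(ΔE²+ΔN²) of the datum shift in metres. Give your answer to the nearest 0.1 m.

833.8 m

At φ = -6.99773°, λ = 119.28743°: sin φ = -0.121830, cos φ = 0.992551, sin λ = 0.872177, cos λ = -0.489191.
ΔE = −sin λ·ΔX + cos λ·ΔY = −(0.872177)·(644) + (-0.489191)·(58) = -590.05 m.
ΔN = −sin φ cos λ·ΔX − sin φ sin λ·ΔY + cos φ·ΔZ = −(-0.121830)(-0.489191)(644) − (-0.121830)(0.872177)(58) + (0.992551)(626) = 589.12 m.
Horizontal magnitude = √(ΔE² + ΔN²) = √((-590.05)² + 589.12²) = 833.80 m.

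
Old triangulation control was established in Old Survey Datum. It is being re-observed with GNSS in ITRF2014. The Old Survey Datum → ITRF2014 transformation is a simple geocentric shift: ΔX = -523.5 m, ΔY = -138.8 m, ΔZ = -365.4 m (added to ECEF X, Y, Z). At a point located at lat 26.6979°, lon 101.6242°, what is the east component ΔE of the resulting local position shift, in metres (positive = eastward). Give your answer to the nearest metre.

ΔE = 541 m

At φ = 26.6979°, λ = 101.6242°: sin φ = 0.449286, cos φ = 0.893388, sin λ = 0.979490, cos λ = -0.201492.
ΔE = −sin λ·ΔX + cos λ·ΔY = −(0.979490)·(-523.5) + (-0.201492)·(-138.8) = 540.73 m.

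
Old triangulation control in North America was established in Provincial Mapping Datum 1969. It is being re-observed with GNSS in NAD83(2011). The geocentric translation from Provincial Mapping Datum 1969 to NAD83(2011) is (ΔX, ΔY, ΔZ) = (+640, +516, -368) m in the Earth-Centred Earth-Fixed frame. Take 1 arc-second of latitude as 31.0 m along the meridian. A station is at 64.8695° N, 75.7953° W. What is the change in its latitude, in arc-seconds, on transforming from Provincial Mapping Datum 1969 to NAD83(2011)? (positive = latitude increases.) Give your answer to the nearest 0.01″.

Δφ = 4.98″

sin φ = 0.905343, cos φ = 0.424681, sin λ = -0.969425, cos λ = 0.245387.
North component: ΔN = −sin φ cos λ·ΔX − sin φ sin λ·ΔY + cos φ·ΔZ = −(0.905343)(0.245387)(640) − (0.905343)(-0.969425)(516) + (0.424681)(-368) = 154.41 m.
1° of latitude spans 3600 × 31.00 = 111600 m, so Δφ = 154.41 / 111600 × 3600 = 4.981″.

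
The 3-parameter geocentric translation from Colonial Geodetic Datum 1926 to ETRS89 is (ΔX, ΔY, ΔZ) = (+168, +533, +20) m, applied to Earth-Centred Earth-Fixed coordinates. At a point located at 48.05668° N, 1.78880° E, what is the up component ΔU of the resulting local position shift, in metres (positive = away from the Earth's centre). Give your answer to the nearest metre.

At φ = 48.05668°, λ = 1.78880°: sin φ = 0.743806, cos φ = 0.668395, sin λ = 0.031215, cos λ = 0.999513.
ΔU = cos φ cos λ·ΔX + cos φ sin λ·ΔY + sin φ·ΔZ = (0.668395)(0.999513)(168) + (0.668395)(0.031215)(533) + (0.743806)(20) = 138.23 m.

ΔU = 138 m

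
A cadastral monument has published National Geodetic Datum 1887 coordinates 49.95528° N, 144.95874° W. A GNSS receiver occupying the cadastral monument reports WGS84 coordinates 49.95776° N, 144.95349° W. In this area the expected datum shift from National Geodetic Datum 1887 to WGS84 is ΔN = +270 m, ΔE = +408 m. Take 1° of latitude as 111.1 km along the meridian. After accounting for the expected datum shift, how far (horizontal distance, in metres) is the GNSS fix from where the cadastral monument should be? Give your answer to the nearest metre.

Observed coordinate differences: Δφ = +0.00248°, Δλ = +0.00525°.
Converting to metres (1° lat = 111100 m, cos φ = 0.643385): observed ΔN = 275.5 m, observed ΔE = 375.3 m.
Subtracting the expected shift leaves a residual of 275.5 − (270) = 5.5 m north and 375.3 − (408) = -32.7 m east.
Residual distance = √(5.5² + (-32.7)²) = 33.2 m.

33 m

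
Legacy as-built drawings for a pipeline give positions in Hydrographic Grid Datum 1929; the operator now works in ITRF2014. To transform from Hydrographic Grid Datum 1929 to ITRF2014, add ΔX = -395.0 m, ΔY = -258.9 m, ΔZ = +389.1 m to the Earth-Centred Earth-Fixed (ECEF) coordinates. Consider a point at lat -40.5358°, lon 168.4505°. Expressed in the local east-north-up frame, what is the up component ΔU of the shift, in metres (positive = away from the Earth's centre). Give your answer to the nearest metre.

ΔU = 2 m

The local up (radial) axis is (cos φ cos λ, cos φ sin λ, sin φ), giving ΔU = 294.122 − 39.395 − 252.885 = 1.84 m.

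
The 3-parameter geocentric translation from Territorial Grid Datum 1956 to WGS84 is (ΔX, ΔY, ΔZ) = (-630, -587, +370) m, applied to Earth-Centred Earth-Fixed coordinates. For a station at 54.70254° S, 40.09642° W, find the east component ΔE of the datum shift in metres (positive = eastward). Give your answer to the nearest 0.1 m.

At φ = -54.70254°, λ = -40.09642°: sin φ = -0.816163, cos φ = 0.577821, sin λ = -0.644076, cos λ = 0.764962.
ΔE = −sin λ·ΔX + cos λ·ΔY = −(-0.644076)·(-630) + (0.764962)·(-587) = -854.80 m.

ΔE = -854.8 m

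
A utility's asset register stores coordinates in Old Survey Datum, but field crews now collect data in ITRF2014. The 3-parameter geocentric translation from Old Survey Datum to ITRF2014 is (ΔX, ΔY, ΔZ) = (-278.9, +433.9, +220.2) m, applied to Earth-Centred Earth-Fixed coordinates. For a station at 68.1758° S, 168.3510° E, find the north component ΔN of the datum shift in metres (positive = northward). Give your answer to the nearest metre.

The local north axis is (−sin φ cos λ, −sin φ sin λ, cos φ), giving ΔN = 253.578 + 81.332 + 81.862 = 416.77 m.

ΔN = 417 m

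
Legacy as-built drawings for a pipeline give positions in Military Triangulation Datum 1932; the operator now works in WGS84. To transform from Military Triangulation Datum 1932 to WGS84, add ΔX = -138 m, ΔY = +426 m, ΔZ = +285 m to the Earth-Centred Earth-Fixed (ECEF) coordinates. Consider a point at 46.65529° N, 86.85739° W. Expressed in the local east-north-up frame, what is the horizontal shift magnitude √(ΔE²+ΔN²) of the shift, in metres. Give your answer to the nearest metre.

The local east axis at (φ, λ) is (−sin λ, cos λ, 0), so ΔE = −sin(-86.85739°)·(-138) + cos(-86.85739°)·426 = -114.44 m.
The local north axis is (−sin φ cos λ, −sin φ sin λ, cos φ), giving ΔN = 5.502 + 309.337 + 195.620 = 510.46 m.
Horizontal magnitude = √(ΔE² + ΔN²) = √((-114.44)² + 510.46²) = 523.13 m.

523 m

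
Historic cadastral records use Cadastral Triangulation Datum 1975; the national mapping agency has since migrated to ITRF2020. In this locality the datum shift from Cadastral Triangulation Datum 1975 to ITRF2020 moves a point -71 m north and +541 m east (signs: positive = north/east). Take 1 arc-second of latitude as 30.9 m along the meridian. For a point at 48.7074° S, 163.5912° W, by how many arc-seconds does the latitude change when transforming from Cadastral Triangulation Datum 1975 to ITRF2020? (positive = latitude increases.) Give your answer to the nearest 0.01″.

1″ of latitude = 30.90 m, so Δφ = -71.0 / 30.90 = -2.298″.

Δφ = -2.30″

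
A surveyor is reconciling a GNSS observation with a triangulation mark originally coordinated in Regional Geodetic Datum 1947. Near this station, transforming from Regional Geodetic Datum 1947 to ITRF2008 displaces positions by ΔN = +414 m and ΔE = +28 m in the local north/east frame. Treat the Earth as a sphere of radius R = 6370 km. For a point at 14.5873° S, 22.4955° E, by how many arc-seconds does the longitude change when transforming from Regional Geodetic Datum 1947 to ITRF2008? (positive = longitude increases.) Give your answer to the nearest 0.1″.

At latitude -14.5873°, cos φ = 0.967765.
One radian of longitude at latitude φ spans R cos φ, so Δλ = ΔE / (R cos φ) = 28.0 / (6370000 × 0.967765) = 4.5420e-06 rad = 0.937″.

Δλ = 0.9″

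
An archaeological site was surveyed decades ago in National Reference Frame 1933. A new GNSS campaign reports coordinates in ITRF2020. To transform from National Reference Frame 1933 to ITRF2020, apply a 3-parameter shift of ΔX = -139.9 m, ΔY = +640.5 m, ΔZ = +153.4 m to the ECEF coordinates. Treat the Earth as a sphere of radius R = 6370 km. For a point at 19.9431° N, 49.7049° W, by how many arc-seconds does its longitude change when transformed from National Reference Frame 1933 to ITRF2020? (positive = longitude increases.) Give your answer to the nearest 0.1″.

sin φ = 0.341087, cos φ = 0.940032, sin λ = -0.762724, cos λ = 0.646725.
East component: ΔE = −sin λ·ΔX + cos λ·ΔY = −(-0.762724)(-139.9) + (0.646725)(640.5) = 307.52 m.
1° of latitude spans πR/180 = 111177 m; at latitude φ, 1° of longitude spans that × cos φ = 104510.4 m, so Δλ = 307.52 / 104510.4 × 3600 = 10.593″.

Δλ = 10.6″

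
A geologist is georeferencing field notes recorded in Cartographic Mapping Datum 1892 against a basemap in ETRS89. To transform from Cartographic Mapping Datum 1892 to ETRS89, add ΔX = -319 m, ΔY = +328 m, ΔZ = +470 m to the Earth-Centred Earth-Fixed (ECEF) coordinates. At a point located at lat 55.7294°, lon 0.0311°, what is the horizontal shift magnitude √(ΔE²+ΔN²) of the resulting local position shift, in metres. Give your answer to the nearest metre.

622 m

At φ = 55.7294°, λ = 0.0311°: sin φ = 0.826387, cos φ = 0.563102, sin λ = 0.000543, cos λ = 1.000000.
ΔE = −sin λ·ΔX + cos λ·ΔY = −(0.000543)·(-319) + (1.000000)·(328) = 328.17 m.
ΔN = −sin φ cos λ·ΔX − sin φ sin λ·ΔY + cos φ·ΔZ = −(0.826387)(1.000000)(-319) − (0.826387)(0.000543)(328) + (0.563102)(470) = 528.13 m.
Horizontal magnitude = √(ΔE² + ΔN²) = √(328.17² + 528.13²) = 621.79 m.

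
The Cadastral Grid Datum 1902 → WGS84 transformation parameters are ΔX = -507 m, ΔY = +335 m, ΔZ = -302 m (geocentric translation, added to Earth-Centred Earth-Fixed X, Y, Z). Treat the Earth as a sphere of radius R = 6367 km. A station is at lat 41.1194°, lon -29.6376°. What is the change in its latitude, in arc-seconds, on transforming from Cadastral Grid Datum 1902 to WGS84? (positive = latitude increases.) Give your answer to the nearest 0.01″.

Δφ = 5.55″

sin φ = 0.657630, cos φ = 0.753341, sin λ = -0.494512, cos λ = 0.869171.
North component: ΔN = −sin φ cos λ·ΔX − sin φ sin λ·ΔY + cos φ·ΔZ = −(0.657630)(0.869171)(-507) − (0.657630)(-0.494512)(335) + (0.753341)(-302) = 171.23 m.
1° of latitude spans πR/180 = 111125 m, so Δφ = 171.23 / 111125 × 3600 = 5.547″.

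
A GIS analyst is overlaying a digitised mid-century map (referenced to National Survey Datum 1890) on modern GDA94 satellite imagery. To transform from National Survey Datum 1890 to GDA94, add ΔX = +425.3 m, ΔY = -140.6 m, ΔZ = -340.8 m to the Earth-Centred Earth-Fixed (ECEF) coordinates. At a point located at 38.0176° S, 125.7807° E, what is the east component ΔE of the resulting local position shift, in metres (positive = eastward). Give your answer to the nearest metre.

ΔE = -263 m

At φ = -38.0176°, λ = 125.7807°: sin φ = -0.615904, cos φ = 0.787822, sin λ = 0.811261, cos λ = -0.584684.
ΔE = −sin λ·ΔX + cos λ·ΔY = −(0.811261)·(425.3) + (-0.584684)·(-140.6) = -262.82 m.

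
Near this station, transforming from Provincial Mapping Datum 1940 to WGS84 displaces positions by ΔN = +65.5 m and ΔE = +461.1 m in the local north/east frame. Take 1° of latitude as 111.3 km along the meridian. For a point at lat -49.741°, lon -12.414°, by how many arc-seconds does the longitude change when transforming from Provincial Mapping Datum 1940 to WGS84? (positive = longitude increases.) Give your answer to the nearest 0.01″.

At latitude -49.741°, cos φ = 0.646244.
1° of longitude at this latitude = 111.3 × cos φ = 71.93 km, so Δλ = 461.1 / 71926.9 = 0.0064107° = 23.078″.

Δλ = 23.08″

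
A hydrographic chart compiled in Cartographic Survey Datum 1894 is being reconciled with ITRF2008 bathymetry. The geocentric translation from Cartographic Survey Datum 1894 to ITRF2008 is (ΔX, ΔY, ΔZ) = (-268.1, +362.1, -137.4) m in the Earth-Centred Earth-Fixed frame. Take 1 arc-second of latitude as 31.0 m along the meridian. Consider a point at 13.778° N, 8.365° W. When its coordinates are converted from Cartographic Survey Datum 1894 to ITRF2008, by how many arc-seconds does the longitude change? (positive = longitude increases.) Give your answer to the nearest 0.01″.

Δλ = 10.60″

sin φ = 0.238161, cos φ = 0.971226, sin λ = -0.145479, cos λ = 0.989361.
East component: ΔE = −sin λ·ΔX + cos λ·ΔY = −(-0.145479)(-268.1) + (0.989361)(362.1) = 319.24 m.
1° of latitude spans 3600 × 31.00 = 111600 m; at latitude φ, 1° of longitude spans that × cos φ = 108388.8 m, so Δλ = 319.24 / 108388.8 × 3600 = 10.603″.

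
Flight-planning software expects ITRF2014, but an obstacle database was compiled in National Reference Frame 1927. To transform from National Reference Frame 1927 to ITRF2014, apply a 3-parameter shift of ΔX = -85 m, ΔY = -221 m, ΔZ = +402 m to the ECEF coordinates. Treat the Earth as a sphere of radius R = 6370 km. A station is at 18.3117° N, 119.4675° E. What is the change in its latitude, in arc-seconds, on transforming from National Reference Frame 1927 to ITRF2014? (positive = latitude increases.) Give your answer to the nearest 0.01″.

sin φ = 0.314186, cos φ = 0.949361, sin λ = 0.870635, cos λ = -0.491930.
North component: ΔN = −sin φ cos λ·ΔX − sin φ sin λ·ΔY + cos φ·ΔZ = −(0.314186)(-0.491930)(-85) − (0.314186)(0.870635)(-221) + (0.949361)(402) = 428.96 m.
1° of latitude spans πR/180 = 111177 m, so Δφ = 428.96 / 111177 × 3600 = 13.890″.

Δφ = 13.89″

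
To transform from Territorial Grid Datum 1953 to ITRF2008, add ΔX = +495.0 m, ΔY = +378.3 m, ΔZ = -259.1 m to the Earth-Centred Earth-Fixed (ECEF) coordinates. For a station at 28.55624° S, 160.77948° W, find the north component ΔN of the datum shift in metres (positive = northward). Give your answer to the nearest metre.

At φ = -28.55624°, λ = -160.77948°: sin φ = -0.478021, cos φ = 0.878348, sin λ = -0.329205, cos λ = -0.944259.
ΔN = −sin φ cos λ·ΔX − sin φ sin λ·ΔY + cos φ·ΔZ = −(-0.478021)(-0.944259)(495.0) − (-0.478021)(-0.329205)(378.3) + (0.878348)(-259.1) = -510.54 m.

ΔN = -511 m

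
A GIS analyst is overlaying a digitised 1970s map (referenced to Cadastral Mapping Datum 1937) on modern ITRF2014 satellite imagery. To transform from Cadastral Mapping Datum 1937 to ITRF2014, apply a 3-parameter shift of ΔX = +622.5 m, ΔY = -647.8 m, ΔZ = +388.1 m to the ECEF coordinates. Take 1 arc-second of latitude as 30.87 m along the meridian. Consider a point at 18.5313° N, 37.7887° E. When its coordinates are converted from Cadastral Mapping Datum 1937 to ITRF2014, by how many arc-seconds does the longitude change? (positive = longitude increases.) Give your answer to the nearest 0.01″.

sin φ = 0.317823, cos φ = 0.948150, sin λ = 0.612751, cos λ = 0.790276.
East component: ΔE = −sin λ·ΔX + cos λ·ΔY = −(0.612751)(622.5) + (0.790276)(-647.8) = -893.38 m.
1° of latitude spans 3600 × 30.87 = 111132 m; at latitude φ, 1° of longitude spans that × cos φ = 105369.8 m, so Δλ = -893.38 / 105369.8 × 3600 = -30.523″.

Δλ = -30.52″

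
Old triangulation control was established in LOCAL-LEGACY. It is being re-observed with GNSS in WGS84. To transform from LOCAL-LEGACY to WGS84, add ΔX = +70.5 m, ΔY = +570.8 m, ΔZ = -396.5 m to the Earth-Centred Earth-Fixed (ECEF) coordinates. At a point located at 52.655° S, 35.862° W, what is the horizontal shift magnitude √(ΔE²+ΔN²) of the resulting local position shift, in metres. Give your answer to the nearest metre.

683 m

At φ = -52.655°, λ = -35.862°: sin φ = -0.794997, cos φ = 0.606613, sin λ = -0.585835, cos λ = 0.810430.
ΔE = −sin λ·ΔX + cos λ·ΔY = −(-0.585835)·(70.5) + (0.810430)·(570.8) = 503.90 m.
ΔN = −sin φ cos λ·ΔX − sin φ sin λ·ΔY + cos φ·ΔZ = −(-0.794997)(0.810430)(70.5) − (-0.794997)(-0.585835)(570.8) + (0.606613)(-396.5) = -460.94 m.
Horizontal magnitude = √(ΔE² + ΔN²) = √(503.90² + (-460.94)²) = 682.92 m.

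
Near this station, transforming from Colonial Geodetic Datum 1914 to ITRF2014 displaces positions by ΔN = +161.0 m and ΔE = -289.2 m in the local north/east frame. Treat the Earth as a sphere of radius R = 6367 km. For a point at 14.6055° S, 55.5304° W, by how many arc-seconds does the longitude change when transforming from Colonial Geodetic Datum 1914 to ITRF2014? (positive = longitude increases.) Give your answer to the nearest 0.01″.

Δλ = -9.68″

At latitude -14.6055°, cos φ = 0.967685.
One radian of longitude at latitude φ spans R cos φ, so Δλ = ΔE / (R cos φ) = -289.2 / (6367000 × 0.967685) = -4.6939e-05 rad = -9.682″.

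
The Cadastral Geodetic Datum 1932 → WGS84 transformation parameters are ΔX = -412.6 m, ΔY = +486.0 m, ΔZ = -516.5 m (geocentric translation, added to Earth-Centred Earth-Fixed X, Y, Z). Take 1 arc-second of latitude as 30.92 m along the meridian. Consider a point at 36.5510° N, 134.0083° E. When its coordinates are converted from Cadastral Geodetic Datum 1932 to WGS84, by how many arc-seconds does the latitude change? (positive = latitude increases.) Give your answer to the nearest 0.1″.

Δφ = -25.7″

sin φ = 0.595538, cos φ = 0.803327, sin λ = 0.719239, cos λ = -0.694763.
North component: ΔN = −sin φ cos λ·ΔX − sin φ sin λ·ΔY + cos φ·ΔZ = −(0.595538)(-0.694763)(-412.6) − (0.595538)(0.719239)(486.0) + (0.803327)(-516.5) = -793.81 m.
1° of latitude spans 3600 × 30.92 = 111312 m, so Δφ = -793.81 / 111312 × 3600 = -25.673″.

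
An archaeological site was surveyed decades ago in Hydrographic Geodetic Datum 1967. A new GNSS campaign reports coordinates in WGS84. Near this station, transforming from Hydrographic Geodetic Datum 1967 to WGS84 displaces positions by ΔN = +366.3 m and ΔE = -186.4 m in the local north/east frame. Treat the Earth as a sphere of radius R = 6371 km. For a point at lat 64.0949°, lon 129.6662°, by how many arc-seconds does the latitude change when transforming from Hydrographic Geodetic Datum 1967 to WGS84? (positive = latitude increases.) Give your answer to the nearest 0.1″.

Δφ = 11.9″

On a sphere of radius R, 1 rad of latitude = R, so Δφ = ΔN / R = 366.3 / 6371000 = 5.7495e-05 rad = 11.859″.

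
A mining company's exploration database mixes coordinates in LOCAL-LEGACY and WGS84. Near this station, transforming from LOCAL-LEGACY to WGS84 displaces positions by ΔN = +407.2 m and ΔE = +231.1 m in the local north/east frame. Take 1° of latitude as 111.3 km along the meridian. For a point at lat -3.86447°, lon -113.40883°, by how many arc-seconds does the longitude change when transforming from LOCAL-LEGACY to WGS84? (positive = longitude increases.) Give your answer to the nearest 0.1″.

Δλ = 7.5″

At latitude -3.86447°, cos φ = 0.997726.
1° of longitude at this latitude = 111.3 × cos φ = 111.05 km, so Δλ = 231.1 / 111046.9 = 0.0020811° = 7.492″.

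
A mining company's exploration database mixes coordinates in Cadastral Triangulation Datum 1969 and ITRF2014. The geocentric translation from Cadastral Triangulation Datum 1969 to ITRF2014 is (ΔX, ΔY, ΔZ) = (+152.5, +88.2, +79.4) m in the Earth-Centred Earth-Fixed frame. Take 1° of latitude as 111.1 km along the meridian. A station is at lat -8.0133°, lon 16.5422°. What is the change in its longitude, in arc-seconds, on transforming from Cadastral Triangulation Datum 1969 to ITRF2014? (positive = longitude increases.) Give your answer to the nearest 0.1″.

sin φ = -0.139403, cos φ = 0.990236, sin λ = 0.284721, cos λ = 0.958610.
East component: ΔE = −sin λ·ΔX + cos λ·ΔY = −(0.284721)(152.5) + (0.958610)(88.2) = 41.13 m.
1° of latitude spans 111100 m; at latitude φ, 1° of longitude spans that × cos φ = 110015.2 m, so Δλ = 41.13 / 110015.2 × 3600 = 1.346″.

Δλ = 1.3″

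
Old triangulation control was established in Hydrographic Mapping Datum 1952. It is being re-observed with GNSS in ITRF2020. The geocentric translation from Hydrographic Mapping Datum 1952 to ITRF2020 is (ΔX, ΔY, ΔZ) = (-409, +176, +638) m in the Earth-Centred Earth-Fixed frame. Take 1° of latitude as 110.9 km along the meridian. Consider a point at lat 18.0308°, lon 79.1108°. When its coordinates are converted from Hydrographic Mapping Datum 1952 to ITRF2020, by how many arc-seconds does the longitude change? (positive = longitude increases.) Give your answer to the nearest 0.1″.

sin φ = 0.309528, cos φ = 0.950890, sin λ = 0.981994, cos λ = 0.188910.
East component: ΔE = −sin λ·ΔX + cos λ·ΔY = −(0.981994)(-409) + (0.188910)(176) = 434.88 m.
1° of latitude spans 110900 m; at latitude φ, 1° of longitude spans that × cos φ = 105453.7 m, so Δλ = 434.88 / 105453.7 × 3600 = 14.846″.

Δλ = 14.8″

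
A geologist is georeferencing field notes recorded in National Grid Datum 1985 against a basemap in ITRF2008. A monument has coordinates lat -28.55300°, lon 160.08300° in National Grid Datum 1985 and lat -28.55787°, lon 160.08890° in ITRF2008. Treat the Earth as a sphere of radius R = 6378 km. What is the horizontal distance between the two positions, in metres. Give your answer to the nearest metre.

792 m

Δφ = -28.55787° − -28.55300° = -0.00487°; Δλ = 160.08890° − 160.08300° = +0.00590°.
1° along a meridian = πR/180 = 111317 m.
ΔN = Δφ × 111317 = -542.1 m; ΔE = Δλ × 111317 × cos(-28.55300°) = +0.00590 × 111317 × 0.878375 = 576.9 m.
Distance = √(ΔE² + ΔN²) = √(576.9² + (-542.1)²) = 791.6 m.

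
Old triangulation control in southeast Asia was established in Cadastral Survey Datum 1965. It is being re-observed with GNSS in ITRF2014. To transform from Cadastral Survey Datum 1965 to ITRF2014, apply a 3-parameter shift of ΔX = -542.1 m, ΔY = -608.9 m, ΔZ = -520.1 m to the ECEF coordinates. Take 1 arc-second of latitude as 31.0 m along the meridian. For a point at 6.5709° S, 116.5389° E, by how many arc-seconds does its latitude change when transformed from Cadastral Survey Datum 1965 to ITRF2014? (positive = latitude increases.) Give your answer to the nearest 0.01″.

sin φ = -0.114433, cos φ = 0.993431, sin λ = 0.894631, cos λ = -0.446805.
North component: ΔN = −sin φ cos λ·ΔX − sin φ sin λ·ΔY + cos φ·ΔZ = −(-0.114433)(-0.446805)(-542.1) − (-0.114433)(0.894631)(-608.9) + (0.993431)(-520.1) = -551.30 m.
1° of latitude spans 3600 × 31.00 = 111600 m, so Δφ = -551.30 / 111600 × 3600 = -17.784″.

Δφ = -17.78″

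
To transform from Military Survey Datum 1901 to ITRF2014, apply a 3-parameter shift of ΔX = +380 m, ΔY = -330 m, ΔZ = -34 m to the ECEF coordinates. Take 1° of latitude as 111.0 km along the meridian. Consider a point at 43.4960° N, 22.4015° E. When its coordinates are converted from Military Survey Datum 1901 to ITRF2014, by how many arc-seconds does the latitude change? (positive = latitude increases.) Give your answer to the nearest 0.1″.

Δφ = -5.8″

sin φ = 0.688304, cos φ = 0.725422, sin λ = 0.381095, cos λ = 0.924536.
North component: ΔN = −sin φ cos λ·ΔX − sin φ sin λ·ΔY + cos φ·ΔZ = −(0.688304)(0.924536)(380) − (0.688304)(0.381095)(-330) + (0.725422)(-34) = -179.92 m.
1° of latitude spans 111000 m, so Δφ = -179.92 / 111000 × 3600 = -5.835″.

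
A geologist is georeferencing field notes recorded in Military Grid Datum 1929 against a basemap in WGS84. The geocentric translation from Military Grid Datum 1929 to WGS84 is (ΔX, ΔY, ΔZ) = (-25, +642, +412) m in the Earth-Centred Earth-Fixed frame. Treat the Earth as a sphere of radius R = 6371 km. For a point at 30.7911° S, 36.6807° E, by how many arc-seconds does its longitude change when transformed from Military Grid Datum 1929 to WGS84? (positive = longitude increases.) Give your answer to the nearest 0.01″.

Δλ = 19.97″

sin φ = -0.511909, cos φ = 0.859039, sin λ = 0.597355, cos λ = 0.801977.
East component: ΔE = −sin λ·ΔX + cos λ·ΔY = −(0.597355)(-25) + (0.801977)(642) = 529.80 m.
1° of latitude spans πR/180 = 111195 m; at latitude φ, 1° of longitude spans that × cos φ = 95520.8 m, so Δλ = 529.80 / 95520.8 × 3600 = 19.967″.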